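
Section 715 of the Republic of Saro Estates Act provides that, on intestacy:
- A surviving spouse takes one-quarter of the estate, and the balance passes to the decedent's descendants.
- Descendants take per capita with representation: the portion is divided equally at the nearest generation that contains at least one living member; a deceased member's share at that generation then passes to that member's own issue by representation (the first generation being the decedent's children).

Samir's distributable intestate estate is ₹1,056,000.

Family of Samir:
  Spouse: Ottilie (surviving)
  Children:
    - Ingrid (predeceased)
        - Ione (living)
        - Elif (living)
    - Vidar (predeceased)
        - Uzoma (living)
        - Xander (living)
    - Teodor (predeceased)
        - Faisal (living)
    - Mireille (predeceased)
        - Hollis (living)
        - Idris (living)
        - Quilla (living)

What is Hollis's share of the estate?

Ottilie takes one-quarter of ₹1,056,000 = ₹264,000. The remaining ₹792,000 passes to the descendants.
No child survives, so the initial division is made at the grandchildren's generation.
The descendants' portion (₹792,000) is divided into 8 shares of ₹99,000: Ione, Elif, Uzoma, Xander, Faisal, Hollis, Idris, and Quilla each take ₹99,000.

Hollis receives ₹99,000.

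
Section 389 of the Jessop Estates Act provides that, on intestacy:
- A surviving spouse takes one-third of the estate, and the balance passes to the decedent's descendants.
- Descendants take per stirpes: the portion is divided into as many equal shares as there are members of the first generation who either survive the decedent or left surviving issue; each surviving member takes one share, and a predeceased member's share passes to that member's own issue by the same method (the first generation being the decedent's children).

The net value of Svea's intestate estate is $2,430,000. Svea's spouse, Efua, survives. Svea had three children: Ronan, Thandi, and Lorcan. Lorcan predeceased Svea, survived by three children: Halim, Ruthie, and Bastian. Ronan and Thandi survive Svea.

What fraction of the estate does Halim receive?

Halim receives 2/27 of the estate.

Efua takes one-third of $2,430,000 = $810,000. The remaining $1,620,000 passes to the descendants.
The descendants' portion ($1,620,000) is divided into 3 shares of $540,000: Ronan and Thandi each take $540,000; Lorcan's $540,000 share passes to Lorcan's issue.
Lorcan's share ($540,000) is divided into 3 shares of $180,000: Halim, Ruthie, and Bastian each take $180,000.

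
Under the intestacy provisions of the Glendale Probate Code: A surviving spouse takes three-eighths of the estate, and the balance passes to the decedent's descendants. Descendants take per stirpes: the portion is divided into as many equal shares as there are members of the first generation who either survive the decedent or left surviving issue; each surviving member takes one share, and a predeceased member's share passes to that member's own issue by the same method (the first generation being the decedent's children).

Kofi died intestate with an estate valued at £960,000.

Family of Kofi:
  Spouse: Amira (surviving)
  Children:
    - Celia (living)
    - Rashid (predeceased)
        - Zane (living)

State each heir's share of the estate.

Amira takes three-eighths of £960,000 = £360,000. The remaining £600,000 passes to the descendants.
The descendants' portion (£600,000) is divided into 2 shares of £300,000: Celia takes £300,000; Rashid's £300,000 share passes to Rashid's issue.
Rashid's share (£300,000) passes entirely to Zane.

Amira: £360,000; Celia: £300,000; Zane: £300,000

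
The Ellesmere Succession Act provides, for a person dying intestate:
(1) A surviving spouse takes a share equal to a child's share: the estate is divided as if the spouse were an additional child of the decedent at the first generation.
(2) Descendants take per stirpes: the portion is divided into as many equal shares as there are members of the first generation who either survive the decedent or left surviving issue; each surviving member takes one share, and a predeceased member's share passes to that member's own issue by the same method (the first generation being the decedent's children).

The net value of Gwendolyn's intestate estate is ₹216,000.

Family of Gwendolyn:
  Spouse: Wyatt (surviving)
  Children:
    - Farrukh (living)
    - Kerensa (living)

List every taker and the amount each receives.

The spouse counts as an additional share at the children's level, so there are 3 primary shares of ₹72,000. Wyatt takes one such share (₹72,000).
The children's combined portion (₹144,000) is divided into 2 shares of ₹72,000: Farrukh and Kerensa each take ₹72,000.

Wyatt: ₹72,000; Farrukh: ₹72,000; Kerensa: ₹72,000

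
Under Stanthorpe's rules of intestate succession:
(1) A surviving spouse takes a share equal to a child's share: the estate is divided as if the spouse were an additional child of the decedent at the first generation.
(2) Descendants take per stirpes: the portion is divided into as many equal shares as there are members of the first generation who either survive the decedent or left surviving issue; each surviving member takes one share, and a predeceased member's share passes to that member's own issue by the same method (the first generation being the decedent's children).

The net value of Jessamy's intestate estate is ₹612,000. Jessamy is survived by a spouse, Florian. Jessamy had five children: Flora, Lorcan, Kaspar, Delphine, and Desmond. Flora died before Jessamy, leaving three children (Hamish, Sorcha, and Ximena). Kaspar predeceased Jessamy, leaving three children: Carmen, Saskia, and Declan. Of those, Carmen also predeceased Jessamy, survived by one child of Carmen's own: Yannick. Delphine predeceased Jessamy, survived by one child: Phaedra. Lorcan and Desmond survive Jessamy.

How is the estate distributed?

The spouse counts as an additional share at the children's level, so there are 6 primary shares of ₹102,000. Florian takes one such share (₹102,000).
The children's combined portion (₹510,000) is divided into 5 shares of ₹102,000: Lorcan and Desmond each take ₹102,000; Flora's ₹102,000 share passes to Flora's issue; Kaspar's ₹102,000 share passes to Kaspar's issue; Delphine's ₹102,000 share passes to Delphine's issue.
Flora's share (₹102,000) is divided into 3 shares of ₹34,000: Hamish, Sorcha, and Ximena each take ₹34,000.
Kaspar's share (₹102,000) is divided into 3 shares of ₹34,000: Saskia and Declan each take ₹34,000; Carmen's ₹34,000 share passes to Carmen's issue.
Carmen's share (₹34,000) passes entirely to Yannick.
Delphine's share (₹102,000) passes entirely to Phaedra.

Florian: ₹102,000; Hamish: ₹34,000; Sorcha: ₹34,000; Ximena: ₹34,000; Lorcan: ₹102,000; Yannick: ₹34,000; Saskia: ₹34,000; Declan: ₹34,000; Phaedra: ₹102,000; Desmond: ₹102,000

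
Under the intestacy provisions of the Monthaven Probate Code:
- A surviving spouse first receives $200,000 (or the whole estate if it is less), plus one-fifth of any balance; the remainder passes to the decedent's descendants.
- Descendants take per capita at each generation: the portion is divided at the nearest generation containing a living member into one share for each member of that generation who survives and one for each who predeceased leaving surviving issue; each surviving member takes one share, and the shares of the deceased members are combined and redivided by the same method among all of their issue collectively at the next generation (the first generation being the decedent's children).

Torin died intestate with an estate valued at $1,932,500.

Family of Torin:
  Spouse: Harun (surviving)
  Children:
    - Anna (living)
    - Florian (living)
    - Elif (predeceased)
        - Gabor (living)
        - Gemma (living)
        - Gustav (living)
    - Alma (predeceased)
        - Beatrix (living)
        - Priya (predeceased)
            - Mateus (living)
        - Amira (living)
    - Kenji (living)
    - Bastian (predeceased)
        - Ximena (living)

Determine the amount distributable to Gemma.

Gemma receives $99,000.

Harun first takes $200,000, leaving a balance of $1,732,500. Harun then takes one-fifth of the balance ($346,500), for a total of $546,500. The remaining $1,386,000 passes to the descendants.
The descendants' portion ($1,386,000) is divided at the children's generation into 6 shares of $231,000. Anna, Florian, and Kenji each take $231,000. The 3 shares of the deceased (Elif, Alma, and Bastian) are combined into a pool of $693,000.
That pool ($693,000) is divided at the grandchildren's generation into 7 shares of $99,000. Gabor, Gemma, Gustav, Beatrix, Amira, and Ximena each take $99,000. The remaining share for the deceased Priya ($99,000) is carried to the next generation.
That pool ($99,000) passes entirely to Mateus, the sole taker at the great-grandchildren's generation.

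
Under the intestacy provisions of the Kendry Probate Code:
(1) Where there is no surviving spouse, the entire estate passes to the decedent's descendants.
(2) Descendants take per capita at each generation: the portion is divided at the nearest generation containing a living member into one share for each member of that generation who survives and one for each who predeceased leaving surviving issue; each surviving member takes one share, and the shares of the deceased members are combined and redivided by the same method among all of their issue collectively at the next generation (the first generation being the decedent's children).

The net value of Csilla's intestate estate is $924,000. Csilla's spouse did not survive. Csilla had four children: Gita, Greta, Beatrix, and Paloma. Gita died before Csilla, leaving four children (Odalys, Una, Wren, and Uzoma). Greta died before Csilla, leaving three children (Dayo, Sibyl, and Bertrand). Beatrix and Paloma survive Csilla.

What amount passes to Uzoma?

Uzoma receives $66,000.

The entire $924,000 passes to the descendants.
That amount ($924,000) is divided at the children's generation into 4 shares of $231,000. Beatrix and Paloma each take $231,000. The 2 shares of the deceased (Gita and Greta) are combined into a pool of $462,000.
That pool ($462,000) is divided at the grandchildren's generation equally among Odalys, Una, Wren, Uzoma, Dayo, Sibyl, and Bertrand: $66,000 each.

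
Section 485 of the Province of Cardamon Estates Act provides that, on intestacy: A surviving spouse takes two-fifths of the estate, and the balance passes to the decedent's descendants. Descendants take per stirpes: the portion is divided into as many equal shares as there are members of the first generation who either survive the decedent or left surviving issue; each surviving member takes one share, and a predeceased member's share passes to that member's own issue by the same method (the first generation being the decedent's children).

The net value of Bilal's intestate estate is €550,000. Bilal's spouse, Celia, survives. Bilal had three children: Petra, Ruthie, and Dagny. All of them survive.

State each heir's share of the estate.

Celia: €220,000; Petra: €110,000; Ruthie: €110,000; Dagny: €110,000

Celia takes two-fifths of €550,000 = €220,000. The remaining €330,000 passes to the descendants.
The descendants' portion (€330,000) is divided into 3 shares of €110,000: Petra, Ruthie, and Dagny each take €110,000.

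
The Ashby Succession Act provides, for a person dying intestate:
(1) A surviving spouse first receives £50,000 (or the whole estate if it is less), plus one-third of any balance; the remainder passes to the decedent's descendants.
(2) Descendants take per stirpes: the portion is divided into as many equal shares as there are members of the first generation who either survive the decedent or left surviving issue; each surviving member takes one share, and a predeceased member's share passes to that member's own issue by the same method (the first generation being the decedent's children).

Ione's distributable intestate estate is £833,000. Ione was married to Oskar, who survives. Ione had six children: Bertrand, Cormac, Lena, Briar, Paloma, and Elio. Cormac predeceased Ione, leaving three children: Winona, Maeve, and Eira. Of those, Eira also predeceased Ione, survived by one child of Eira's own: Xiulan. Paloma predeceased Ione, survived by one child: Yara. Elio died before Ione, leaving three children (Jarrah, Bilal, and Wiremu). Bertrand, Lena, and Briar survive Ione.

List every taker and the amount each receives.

Oskar first takes £50,000, leaving a balance of £783,000. Oskar then takes one-third of the balance (£261,000), for a total of £311,000. The remaining £522,000 passes to the descendants.
The descendants' portion (£522,000) is divided into 6 shares of £87,000: Bertrand, Lena, and Briar each take £87,000; Cormac's £87,000 share passes to Cormac's issue; Paloma's £87,000 share passes to Paloma's issue; Elio's £87,000 share passes to Elio's issue.
Cormac's share (£87,000) is divided into 3 shares of £29,000: Winona and Maeve each take £29,000; Eira's £29,000 share passes to Eira's issue.
Eira's share (£29,000) passes entirely to Xiulan.
Paloma's share (£87,000) passes entirely to Yara.
Elio's share (£87,000) is divided into 3 shares of £29,000: Jarrah, Bilal, and Wiremu each take £29,000.

Oskar: £311,000; Bertrand: £87,000; Winona: £29,000; Maeve: £29,000; Xiulan: £29,000; Lena: £87,000; Briar: £87,000; Yara: £87,000; Jarrah: £29,000; Bilal: £29,000; Wiremu: £29,000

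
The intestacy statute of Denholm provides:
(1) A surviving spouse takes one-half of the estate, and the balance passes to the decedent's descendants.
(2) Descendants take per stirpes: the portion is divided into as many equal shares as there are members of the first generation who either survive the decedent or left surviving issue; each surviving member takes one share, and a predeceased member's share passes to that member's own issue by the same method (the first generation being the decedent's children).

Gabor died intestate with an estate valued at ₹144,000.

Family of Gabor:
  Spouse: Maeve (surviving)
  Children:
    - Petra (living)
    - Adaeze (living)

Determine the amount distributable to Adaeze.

Adaeze receives ₹36,000.

Maeve takes one-half of ₹144,000 = ₹72,000. The remaining ₹72,000 passes to the descendants.
The descendants' portion (₹72,000) is divided into 2 shares of ₹36,000: Petra and Adaeze each take ₹36,000.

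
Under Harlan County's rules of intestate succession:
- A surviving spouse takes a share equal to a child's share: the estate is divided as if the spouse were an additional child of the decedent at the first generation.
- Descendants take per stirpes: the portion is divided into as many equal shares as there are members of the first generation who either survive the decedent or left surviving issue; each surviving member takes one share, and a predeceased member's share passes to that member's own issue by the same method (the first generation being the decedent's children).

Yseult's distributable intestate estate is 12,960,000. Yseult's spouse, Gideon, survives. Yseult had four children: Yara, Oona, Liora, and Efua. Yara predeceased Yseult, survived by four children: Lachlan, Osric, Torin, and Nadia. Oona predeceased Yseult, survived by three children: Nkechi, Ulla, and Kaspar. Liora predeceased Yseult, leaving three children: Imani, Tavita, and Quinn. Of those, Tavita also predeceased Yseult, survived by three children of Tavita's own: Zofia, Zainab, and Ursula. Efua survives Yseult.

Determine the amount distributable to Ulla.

The spouse counts as an additional share at the children's level, so there are 5 primary shares of 2,592,000. Gideon takes one such share (2,592,000).
The children's combined portion (10,368,000) is divided into 4 shares of 2,592,000: Efua takes 2,592,000; Yara's 2,592,000 share passes to Yara's issue; Oona's 2,592,000 share passes to Oona's issue; Liora's 2,592,000 share passes to Liora's issue.
Yara's share (2,592,000) is divided into 4 shares of 648,000: Lachlan, Osric, Torin, and Nadia each take 648,000.
Oona's share (2,592,000) is divided into 3 shares of 864,000: Nkechi, Ulla, and Kaspar each take 864,000.
Liora's share (2,592,000) is divided into 3 shares of 864,000: Imani and Quinn each take 864,000; Tavita's 864,000 share passes to Tavita's issue.
Tavita's share (864,000) is divided into 3 shares of 288,000: Zofia, Zainab, and Ursula each take 288,000.

Ulla receives 864,000.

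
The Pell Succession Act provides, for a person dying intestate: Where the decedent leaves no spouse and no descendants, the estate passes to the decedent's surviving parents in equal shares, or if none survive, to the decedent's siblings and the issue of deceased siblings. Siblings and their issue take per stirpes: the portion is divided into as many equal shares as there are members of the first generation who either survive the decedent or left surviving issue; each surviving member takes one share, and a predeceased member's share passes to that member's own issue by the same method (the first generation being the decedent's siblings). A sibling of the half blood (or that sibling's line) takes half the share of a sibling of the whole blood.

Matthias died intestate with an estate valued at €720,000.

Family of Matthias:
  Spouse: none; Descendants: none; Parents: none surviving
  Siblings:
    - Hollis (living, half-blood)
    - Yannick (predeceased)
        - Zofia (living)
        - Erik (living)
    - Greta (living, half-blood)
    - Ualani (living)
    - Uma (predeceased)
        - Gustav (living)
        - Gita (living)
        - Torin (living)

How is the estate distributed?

The entire €720,000 passes to the siblings and their issue.
Counting each half-blood sibling's line as half a unit, there are 4 units in €720,000, so one unit is €180,000. Whole-blood lines (Yannick, Ualani, and Uma) take €180,000 each; half-blood lines (Hollis and Greta) take €90,000 each.
Yannick's share (€180,000) is divided into 2 shares of €90,000: Zofia and Erik each take €90,000.
Uma's share (€180,000) is divided into 3 shares of €60,000: Gustav, Gita, and Torin each take €60,000.

Hollis: €90,000; Zofia: €90,000; Erik: €90,000; Greta: €90,000; Ualani: €180,000; Gustav: €60,000; Gita: €60,000; Torin: €60,000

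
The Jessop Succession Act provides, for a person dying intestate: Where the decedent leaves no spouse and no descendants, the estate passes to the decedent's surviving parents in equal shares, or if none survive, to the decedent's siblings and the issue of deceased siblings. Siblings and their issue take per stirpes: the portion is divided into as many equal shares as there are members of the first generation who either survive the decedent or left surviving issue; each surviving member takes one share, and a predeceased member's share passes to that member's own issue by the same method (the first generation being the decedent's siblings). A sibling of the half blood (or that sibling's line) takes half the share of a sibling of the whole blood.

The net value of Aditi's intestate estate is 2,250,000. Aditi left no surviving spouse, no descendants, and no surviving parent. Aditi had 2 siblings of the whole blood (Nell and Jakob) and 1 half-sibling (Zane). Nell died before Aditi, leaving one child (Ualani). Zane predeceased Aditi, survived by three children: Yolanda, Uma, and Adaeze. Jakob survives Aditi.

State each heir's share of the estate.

Ualani: 900,000; Jakob: 900,000; Yolanda: 150,000; Uma: 150,000; Adaeze: 150,000

The entire 2,250,000 passes to the siblings and their issue.
Counting each half-blood sibling's line as half a unit, there are 5/2 units in 2,250,000, so one unit is 900,000. Whole-blood lines (Nell and Jakob) take 900,000 each; half-blood lines (Zane) take 450,000 each.
Nell's share (900,000) passes entirely to Ualani.
Zane's share (450,000) is divided into 3 shares of 150,000: Yolanda, Uma, and Adaeze each take 150,000.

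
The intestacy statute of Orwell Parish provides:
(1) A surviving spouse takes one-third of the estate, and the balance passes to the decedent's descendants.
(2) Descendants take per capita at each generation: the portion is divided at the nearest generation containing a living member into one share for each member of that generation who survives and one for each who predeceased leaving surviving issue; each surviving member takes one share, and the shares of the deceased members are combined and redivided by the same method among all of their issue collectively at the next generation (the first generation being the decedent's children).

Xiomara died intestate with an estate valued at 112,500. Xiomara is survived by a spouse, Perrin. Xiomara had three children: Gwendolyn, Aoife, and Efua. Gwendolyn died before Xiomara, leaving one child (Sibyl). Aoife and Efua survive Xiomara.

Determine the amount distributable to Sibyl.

Perrin takes one-third of 112,500 = 37,500. The remaining 75,000 passes to the descendants.
The descendants' portion (75,000) is divided at the children's generation into 3 shares of 25,000. Aoife and Efua each take 25,000. The remaining share for the deceased Gwendolyn (25,000) is carried to the next generation.
That pool (25,000) passes entirely to Sibyl, the sole taker at the grandchildren's generation.

Sibyl receives 25,000.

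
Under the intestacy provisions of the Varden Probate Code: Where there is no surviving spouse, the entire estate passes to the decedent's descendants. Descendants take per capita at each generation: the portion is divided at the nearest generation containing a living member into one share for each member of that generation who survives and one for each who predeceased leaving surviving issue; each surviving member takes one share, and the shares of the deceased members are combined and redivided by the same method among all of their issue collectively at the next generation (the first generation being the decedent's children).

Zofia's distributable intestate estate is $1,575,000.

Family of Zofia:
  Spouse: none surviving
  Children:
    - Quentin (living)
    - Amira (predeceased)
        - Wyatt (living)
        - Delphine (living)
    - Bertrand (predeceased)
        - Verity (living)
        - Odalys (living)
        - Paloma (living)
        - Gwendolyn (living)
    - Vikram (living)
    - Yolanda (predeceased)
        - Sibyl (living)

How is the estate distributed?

Quentin: $315,000; Wyatt: $135,000; Delphine: $135,000; Verity: $135,000; Odalys: $135,000; Paloma: $135,000; Gwendolyn: $135,000; Vikram: $315,000; Sibyl: $135,000

The entire $1,575,000 passes to the descendants.
That amount ($1,575,000) is divided at the children's generation into 5 shares of $315,000. Quentin and Vikram each take $315,000. The 3 shares of the deceased (Amira, Bertrand, and Yolanda) are combined into a pool of $945,000.
That pool ($945,000) is divided at the grandchildren's generation equally among Wyatt, Delphine, Verity, Odalys, Paloma, Gwendolyn, and Sibyl: $135,000 each.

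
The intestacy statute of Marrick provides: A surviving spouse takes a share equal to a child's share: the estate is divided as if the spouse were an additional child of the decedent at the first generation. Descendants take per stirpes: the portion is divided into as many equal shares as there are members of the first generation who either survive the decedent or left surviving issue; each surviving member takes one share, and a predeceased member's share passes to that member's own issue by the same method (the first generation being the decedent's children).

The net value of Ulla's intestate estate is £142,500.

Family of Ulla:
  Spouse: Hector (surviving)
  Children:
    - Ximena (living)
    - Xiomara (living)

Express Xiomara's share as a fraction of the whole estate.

Xiomara receives 1/3 of the estate.

The spouse counts as an additional share at the children's level, so there are 3 primary shares of £47,500. Hector takes one such share (£47,500).
The children's combined portion (£95,000) is divided into 2 shares of £47,500: Ximena and Xiomara each take £47,500.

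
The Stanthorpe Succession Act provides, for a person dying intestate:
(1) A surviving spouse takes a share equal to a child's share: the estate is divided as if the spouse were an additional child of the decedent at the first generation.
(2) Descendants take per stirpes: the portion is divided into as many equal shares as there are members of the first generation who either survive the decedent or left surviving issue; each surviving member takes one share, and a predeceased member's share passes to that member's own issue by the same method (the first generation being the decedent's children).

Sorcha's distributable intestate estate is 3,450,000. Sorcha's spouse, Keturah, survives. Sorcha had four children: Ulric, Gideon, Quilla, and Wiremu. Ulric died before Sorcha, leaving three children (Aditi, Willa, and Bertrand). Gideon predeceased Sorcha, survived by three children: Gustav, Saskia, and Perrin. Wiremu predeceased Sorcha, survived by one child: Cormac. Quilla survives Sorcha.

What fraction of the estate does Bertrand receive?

Bertrand receives 1/15 of the estate.

The spouse counts as an additional share at the children's level, so there are 5 primary shares of 690,000. Keturah takes one such share (690,000).
The children's combined portion (2,760,000) is divided into 4 shares of 690,000: Quilla takes 690,000; Ulric's 690,000 share passes to Ulric's issue; Gideon's 690,000 share passes to Gideon's issue; Wiremu's 690,000 share passes to Wiremu's issue.
Ulric's share (690,000) is divided into 3 shares of 230,000: Aditi, Willa, and Bertrand each take 230,000.
Gideon's share (690,000) is divided into 3 shares of 230,000: Gustav, Saskia, and Perrin each take 230,000.
Wiremu's share (690,000) passes entirely to Cormac.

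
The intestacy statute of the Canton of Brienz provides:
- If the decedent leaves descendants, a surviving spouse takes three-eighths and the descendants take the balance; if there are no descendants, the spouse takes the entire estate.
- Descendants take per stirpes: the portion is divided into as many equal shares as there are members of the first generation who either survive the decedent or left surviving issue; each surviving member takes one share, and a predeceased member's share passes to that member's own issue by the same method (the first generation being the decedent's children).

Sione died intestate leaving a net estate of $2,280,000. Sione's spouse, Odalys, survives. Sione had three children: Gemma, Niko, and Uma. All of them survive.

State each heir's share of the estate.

Odalys takes three-eighths of $2,280,000 = $855,000. The remaining $1,425,000 passes to the descendants.
The descendants' portion ($1,425,000) is divided into 3 shares of $475,000: Gemma, Niko, and Uma each take $475,000.

Odalys: $855,000; Gemma: $475,000; Niko: $475,000; Uma: $475,000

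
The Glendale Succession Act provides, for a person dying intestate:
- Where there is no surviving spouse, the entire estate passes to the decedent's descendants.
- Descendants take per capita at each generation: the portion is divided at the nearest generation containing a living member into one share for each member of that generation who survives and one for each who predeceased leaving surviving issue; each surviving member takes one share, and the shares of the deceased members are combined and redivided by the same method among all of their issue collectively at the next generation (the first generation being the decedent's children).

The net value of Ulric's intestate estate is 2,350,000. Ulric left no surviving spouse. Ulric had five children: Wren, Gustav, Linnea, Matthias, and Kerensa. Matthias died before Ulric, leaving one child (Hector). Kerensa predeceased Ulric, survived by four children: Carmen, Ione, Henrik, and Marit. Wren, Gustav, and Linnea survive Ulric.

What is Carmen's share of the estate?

The entire 2,350,000 passes to the descendants.
That amount (2,350,000) is divided at the children's generation into 5 shares of 470,000. Wren, Gustav, and Linnea each take 470,000. The 2 shares of the deceased (Matthias and Kerensa) are combined into a pool of 940,000.
That pool (940,000) is divided at the grandchildren's generation equally among Hector, Carmen, Ione, Henrik, and Marit: 188,000 each.

Carmen receives 188,000.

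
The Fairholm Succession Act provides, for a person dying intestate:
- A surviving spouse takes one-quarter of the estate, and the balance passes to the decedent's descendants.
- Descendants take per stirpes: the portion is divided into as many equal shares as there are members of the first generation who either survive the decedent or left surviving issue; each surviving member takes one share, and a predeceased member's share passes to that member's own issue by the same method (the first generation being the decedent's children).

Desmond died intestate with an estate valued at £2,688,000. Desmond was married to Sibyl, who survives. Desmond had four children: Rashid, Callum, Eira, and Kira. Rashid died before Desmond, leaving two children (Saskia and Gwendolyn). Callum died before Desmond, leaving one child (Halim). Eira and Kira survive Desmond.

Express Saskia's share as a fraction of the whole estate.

Saskia receives 3/32 of the estate.

Sibyl takes one-quarter of £2,688,000 = £672,000. The remaining £2,016,000 passes to the descendants.
The descendants' portion (£2,016,000) is divided into 4 shares of £504,000: Eira and Kira each take £504,000; Rashid's £504,000 share passes to Rashid's issue; Callum's £504,000 share passes to Callum's issue.
Rashid's share (£504,000) is divided into 2 shares of £252,000: Saskia and Gwendolyn each take £252,000.
Callum's share (£504,000) passes entirely to Halim.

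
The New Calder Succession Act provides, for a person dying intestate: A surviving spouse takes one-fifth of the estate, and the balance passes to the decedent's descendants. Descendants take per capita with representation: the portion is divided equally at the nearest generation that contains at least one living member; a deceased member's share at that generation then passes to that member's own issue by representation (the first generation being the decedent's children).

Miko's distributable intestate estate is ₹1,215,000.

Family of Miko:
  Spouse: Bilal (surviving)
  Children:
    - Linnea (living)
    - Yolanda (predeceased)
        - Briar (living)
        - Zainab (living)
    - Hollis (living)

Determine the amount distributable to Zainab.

Bilal takes one-fifth of ₹1,215,000 = ₹243,000. The remaining ₹972,000 passes to the descendants.
The descendants' portion (₹972,000) is divided into 3 shares of ₹324,000: Linnea and Hollis each take ₹324,000; Yolanda's ₹324,000 share passes to Yolanda's issue.
Yolanda's share (₹324,000) is divided into 2 shares of ₹162,000: Briar and Zainab each take ₹162,000.

Zainab receives ₹162,000.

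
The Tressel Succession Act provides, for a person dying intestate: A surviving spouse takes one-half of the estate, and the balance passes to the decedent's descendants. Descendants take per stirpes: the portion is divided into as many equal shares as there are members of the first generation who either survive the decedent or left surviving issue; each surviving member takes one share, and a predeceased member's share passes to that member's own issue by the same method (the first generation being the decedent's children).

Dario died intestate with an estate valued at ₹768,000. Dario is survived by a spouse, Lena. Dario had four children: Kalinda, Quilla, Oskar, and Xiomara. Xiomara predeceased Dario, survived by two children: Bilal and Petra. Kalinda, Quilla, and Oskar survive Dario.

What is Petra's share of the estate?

Petra receives ₹48,000.

Lena takes one-half of ₹768,000 = ₹384,000. The remaining ₹384,000 passes to the descendants.
The descendants' portion (₹384,000) is divided into 4 shares of ₹96,000: Kalinda, Quilla, and Oskar each take ₹96,000; Xiomara's ₹96,000 share passes to Xiomara's issue.
Xiomara's share (₹96,000) is divided into 2 shares of ₹48,000: Bilal and Petra each take ₹48,000.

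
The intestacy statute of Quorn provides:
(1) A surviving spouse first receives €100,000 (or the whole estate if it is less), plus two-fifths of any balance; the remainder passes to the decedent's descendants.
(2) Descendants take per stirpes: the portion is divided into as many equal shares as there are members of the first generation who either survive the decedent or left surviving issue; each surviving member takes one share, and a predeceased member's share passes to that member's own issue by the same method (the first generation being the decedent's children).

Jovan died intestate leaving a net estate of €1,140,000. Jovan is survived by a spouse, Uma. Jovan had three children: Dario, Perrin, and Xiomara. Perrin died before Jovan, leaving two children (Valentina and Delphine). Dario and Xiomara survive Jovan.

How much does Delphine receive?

Delphine receives €104,000.

Uma first takes €100,000, leaving a balance of €1,040,000. Uma then takes two-fifths of the balance (€416,000), for a total of €516,000. The remaining €624,000 passes to the descendants.
The descendants' portion (€624,000) is divided into 3 shares of €208,000: Dario and Xiomara each take €208,000; Perrin's €208,000 share passes to Perrin's issue.
Perrin's share (€208,000) is divided into 2 shares of €104,000: Valentina and Delphine each take €104,000.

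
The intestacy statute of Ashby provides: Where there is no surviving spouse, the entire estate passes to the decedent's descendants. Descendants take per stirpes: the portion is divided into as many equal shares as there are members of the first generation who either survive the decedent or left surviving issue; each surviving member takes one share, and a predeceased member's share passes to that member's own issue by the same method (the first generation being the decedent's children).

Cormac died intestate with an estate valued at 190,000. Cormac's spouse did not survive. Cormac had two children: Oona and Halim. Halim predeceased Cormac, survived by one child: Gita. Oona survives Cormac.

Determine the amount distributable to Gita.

Gita receives 95,000.

The entire 190,000 passes to the descendants.
That amount (190,000) is divided into 2 shares of 95,000: Oona takes 95,000; Halim's 95,000 share passes to Halim's issue.
Halim's share (95,000) passes entirely to Gita.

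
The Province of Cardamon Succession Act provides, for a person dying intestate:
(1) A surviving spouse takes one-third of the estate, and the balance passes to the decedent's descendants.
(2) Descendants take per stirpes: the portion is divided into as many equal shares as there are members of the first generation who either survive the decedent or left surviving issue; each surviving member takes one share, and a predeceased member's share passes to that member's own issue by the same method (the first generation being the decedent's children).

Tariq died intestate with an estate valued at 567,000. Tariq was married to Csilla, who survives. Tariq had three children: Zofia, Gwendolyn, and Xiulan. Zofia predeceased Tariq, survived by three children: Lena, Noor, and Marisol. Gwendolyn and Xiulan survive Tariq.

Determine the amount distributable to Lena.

Csilla takes one-third of 567,000 = 189,000. The remaining 378,000 passes to the descendants.
The descendants' portion (378,000) is divided into 3 shares of 126,000: Gwendolyn and Xiulan each take 126,000; Zofia's 126,000 share passes to Zofia's issue.
Zofia's share (126,000) is divided into 3 shares of 42,000: Lena, Noor, and Marisol each take 42,000.

Lena receives 42,000.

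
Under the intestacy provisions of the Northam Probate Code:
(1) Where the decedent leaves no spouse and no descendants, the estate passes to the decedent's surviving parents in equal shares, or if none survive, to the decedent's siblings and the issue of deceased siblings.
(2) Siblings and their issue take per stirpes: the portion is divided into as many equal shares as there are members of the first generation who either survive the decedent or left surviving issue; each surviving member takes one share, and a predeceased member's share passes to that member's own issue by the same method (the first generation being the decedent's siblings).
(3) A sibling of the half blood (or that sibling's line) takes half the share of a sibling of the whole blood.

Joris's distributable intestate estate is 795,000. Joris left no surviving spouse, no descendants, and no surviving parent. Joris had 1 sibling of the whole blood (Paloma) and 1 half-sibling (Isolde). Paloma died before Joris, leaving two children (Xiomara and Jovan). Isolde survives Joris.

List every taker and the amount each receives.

Isolde: 265,000; Xiomara: 265,000; Jovan: 265,000

The entire 795,000 passes to the siblings and their issue.
Counting each half-blood sibling's line as half a unit, there are 3/2 units in 795,000, so one unit is 530,000. Whole-blood lines (Paloma) take 530,000 each; half-blood lines (Isolde) take 265,000 each.
Paloma's share (530,000) is divided into 2 shares of 265,000: Xiomara and Jovan each take 265,000.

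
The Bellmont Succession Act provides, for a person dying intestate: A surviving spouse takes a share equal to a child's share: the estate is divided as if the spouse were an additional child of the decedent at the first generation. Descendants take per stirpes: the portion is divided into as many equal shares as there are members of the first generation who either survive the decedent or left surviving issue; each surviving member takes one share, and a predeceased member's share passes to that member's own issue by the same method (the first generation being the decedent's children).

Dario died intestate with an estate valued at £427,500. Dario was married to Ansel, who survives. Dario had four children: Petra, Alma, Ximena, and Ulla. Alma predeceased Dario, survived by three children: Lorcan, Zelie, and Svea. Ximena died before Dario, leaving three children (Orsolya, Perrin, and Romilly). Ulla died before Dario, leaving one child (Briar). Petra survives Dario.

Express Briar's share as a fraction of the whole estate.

Briar receives 1/5 of the estate.

The spouse counts as an additional share at the children's level, so there are 5 primary shares of £85,500. Ansel takes one such share (£85,500).
The children's combined portion (£342,000) is divided into 4 shares of £85,500: Petra takes £85,500; Alma's £85,500 share passes to Alma's issue; Ximena's £85,500 share passes to Ximena's issue; Ulla's £85,500 share passes to Ulla's issue.
Alma's share (£85,500) is divided into 3 shares of £28,500: Lorcan, Zelie, and Svea each take £28,500.
Ximena's share (£85,500) is divided into 3 shares of £28,500: Orsolya, Perrin, and Romilly each take £28,500.
Ulla's share (£85,500) passes entirely to Briar.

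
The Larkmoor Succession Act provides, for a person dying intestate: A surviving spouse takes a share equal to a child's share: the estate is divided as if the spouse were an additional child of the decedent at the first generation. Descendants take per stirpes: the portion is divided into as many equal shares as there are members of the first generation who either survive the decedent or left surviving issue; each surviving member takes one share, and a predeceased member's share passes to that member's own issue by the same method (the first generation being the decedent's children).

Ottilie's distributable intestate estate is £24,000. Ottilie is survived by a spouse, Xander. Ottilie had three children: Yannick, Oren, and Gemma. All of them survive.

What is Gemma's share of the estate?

Gemma receives £6,000.

The spouse counts as an additional share at the children's level, so there are 4 primary shares of £6,000. Xander takes one such share (£6,000).
The children's combined portion (£18,000) is divided into 3 shares of £6,000: Yannick, Oren, and Gemma each take £6,000.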